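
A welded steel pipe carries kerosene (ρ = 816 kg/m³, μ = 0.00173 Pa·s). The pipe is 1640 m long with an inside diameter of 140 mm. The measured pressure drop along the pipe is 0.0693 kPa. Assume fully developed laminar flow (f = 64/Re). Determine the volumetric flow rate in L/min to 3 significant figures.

Q ≈ 13.8 L/min

For laminar flow, f = 64/Re with Re = ρVD/μ, so Darcy-Weisbach reduces to ΔP = 32μLV/D². Solving for V: V = ΔP·D²/(32μL) = 69.3·(0.14)²/(32·0.00173·1640) = 0.01496 m/s.
Check: Re = ρVD/μ = 816·0.01496·0.14/0.00173 = 987.9 < 2300, so the laminar assumption holds.
Q = V·A = 0.01496·(π/4·0.14²) = 0.0002303 m³/s = 13.8 L/min.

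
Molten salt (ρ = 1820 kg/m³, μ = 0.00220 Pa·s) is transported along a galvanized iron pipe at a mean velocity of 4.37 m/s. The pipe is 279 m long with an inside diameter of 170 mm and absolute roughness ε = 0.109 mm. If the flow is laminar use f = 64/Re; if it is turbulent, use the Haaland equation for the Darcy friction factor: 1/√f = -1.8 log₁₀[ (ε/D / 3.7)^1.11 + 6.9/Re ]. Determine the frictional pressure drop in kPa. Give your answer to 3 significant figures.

Reynolds number Re = ρVD/μ = 1820 · 4.37 · 0.17 / 0.0022 = 6.146e+05.
Re > 4000 → turbulent. Relative roughness ε/D = 0.000109/0.17 = 0.000641. Haaland: 1/√f = -1.8 log₁₀[(0.000641/3.7)^1.11 + 6.9/6.146e+05] = -1.8 log₁₀[6.68e-05 + 1.12e-05] = 7.394, so f = 0.01829.
Darcy-Weisbach: ΔP = f(L/D)(ρV²/2) = 0.01829·(279/0.17)·(1820·4.37²/2) = 0.01829·1641·1.738e+04 = 5.217e+05 Pa.
ΔP = 5.217e+05 Pa = 522 kPa.

ΔP ≈ 522 kPa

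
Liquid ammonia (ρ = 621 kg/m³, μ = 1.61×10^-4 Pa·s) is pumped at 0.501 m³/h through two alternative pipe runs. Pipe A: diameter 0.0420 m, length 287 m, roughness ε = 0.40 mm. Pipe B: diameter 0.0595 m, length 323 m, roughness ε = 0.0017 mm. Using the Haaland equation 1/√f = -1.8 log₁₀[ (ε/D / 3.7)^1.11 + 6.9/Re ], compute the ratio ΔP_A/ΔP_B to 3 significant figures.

Pipe A: V = Q/A = 0.0001392/0.001385 = 0.1004 m/s; Re = 1.627e+04; ε/D = 0.00952; Haaland → f = 0.04068; ΔP_A = f(L/D)(ρV²/2) = 870.9 Pa.
Pipe B: V = Q/A = 0.0001392/0.002781 = 0.05005 m/s; Re = 1.149e+04; ε/D = 2.86e-05; Haaland → f = 0.02977; ΔP_B = f(L/D)(ρV²/2) = 125.7 Pa.
ΔP_A/ΔP_B = 870.9/125.7 = 6.93.

ΔP_A/ΔP_B ≈ 6.93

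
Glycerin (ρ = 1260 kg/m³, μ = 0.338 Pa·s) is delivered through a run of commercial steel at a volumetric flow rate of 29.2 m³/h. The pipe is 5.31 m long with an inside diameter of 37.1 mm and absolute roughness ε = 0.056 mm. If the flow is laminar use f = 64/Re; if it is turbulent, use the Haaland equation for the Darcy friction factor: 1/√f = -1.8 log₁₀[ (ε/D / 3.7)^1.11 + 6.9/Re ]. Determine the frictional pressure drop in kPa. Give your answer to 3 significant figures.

ΔP ≈ 313 kPa

Q = 29.2 m³/h = 29.2/3600 = 0.008111 m³/s.
Cross-sectional area A = πD²/4 = π(0.0371)²/4 = 0.001081 m²; mean velocity V = Q/A = 0.008111/0.001081 = 7.503 m/s.
Reynolds number Re = ρVD/μ = 1260 · 7.503 · 0.0371 / 0.338 = 1038.
Re < 2300 → laminar flow, so f = 64/Re = 64/1038 = 0.06168 (the turbulent correlation is not needed).
Darcy-Weisbach: ΔP = f(L/D)(ρV²/2) = 0.06168·(5.31/0.0371)·(1260·7.503²/2) = 0.06168·143.1·3.547e+04 = 3.131e+05 Pa.
ΔP = 3.131e+05 Pa = 313 kPa.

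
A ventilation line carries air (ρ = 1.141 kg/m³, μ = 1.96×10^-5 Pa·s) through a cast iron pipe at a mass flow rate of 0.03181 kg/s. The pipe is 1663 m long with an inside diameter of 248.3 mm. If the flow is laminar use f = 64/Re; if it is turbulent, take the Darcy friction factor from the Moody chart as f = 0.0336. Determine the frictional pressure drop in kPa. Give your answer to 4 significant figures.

ΔP ≈ 0.04256 kPa

A = πD²/4 = π(0.2483)²/4 = 0.04842 m²; mean velocity V = ṁ/(ρA) = 0.03181/(1.141 · 0.04842) = 0.5758 m/s.
Reynolds number Re = ρVD/μ = 1.141 · 0.5758 · 0.2483 / 1.96e-05 = 8322.
Re > 4000 → turbulent; use the Moody-chart value f = 0.0336.
Darcy-Weisbach: ΔP = f(L/D)(ρV²/2) = 0.0336·(1663/0.2483)·(1.141·0.5758²/2) = 0.0336·6698·0.1891 = 42.56 Pa.
ΔP = 42.56 Pa = 0.04256 kPa.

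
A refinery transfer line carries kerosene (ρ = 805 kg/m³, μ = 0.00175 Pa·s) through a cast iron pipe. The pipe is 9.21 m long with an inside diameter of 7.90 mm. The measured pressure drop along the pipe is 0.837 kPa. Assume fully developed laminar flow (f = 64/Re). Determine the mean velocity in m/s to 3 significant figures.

For laminar flow, f = 64/Re with Re = ρVD/μ, so Darcy-Weisbach reduces to ΔP = 32μLV/D². Solving for V: V = ΔP·D²/(32μL) = 837·(0.0079)²/(32·0.00175·9.21) = 0.1013 m/s.
Check: Re = ρVD/μ = 805·0.1013·0.0079/0.00175 = 368.1 < 2300, so the laminar assumption holds.

V ≈ 0.101 m/s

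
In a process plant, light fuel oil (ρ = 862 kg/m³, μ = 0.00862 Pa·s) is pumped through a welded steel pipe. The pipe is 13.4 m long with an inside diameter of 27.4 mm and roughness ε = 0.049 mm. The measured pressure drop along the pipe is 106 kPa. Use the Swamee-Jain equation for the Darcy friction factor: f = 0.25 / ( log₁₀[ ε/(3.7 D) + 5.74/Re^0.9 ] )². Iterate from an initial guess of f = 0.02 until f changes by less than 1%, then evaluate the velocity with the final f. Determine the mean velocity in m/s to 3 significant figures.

V ≈ 3.88 m/s

Rearranging Darcy-Weisbach: V = √(2·ΔP·D/(f·L·ρ)). With ε/D = 4.9e-05/0.0274 = 0.00179, iterate starting from f = 0.02:
  f = 0.02 → V = √(2·1.06e+05·0.0274/(0.02·13.4·862)) = 5.014 m/s; Re = ρVD/μ = 1.374e+04; f → 0.03177
  f = 0.03177 → V = 3.978 m/s; Re = 1.09e+04; f → 0.03329
  f = 0.03329 → V = 3.887 m/s; Re = 1.065e+04; f → 0.03345
Converged (Δf/f < 1%). With the final f = 0.03345: V = √(2·1.06e+05·0.0274/(0.03345·13.4·862)) = 3.877 m/s.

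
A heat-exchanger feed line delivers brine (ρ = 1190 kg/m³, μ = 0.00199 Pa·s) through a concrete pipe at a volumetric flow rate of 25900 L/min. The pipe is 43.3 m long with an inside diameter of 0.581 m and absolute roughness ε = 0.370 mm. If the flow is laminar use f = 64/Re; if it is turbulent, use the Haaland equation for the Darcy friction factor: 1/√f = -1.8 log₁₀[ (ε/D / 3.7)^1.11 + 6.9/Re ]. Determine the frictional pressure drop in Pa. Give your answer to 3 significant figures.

Q = 25900 L/min = 25900/60000 = 0.4317 m³/s.
Cross-sectional area A = πD²/4 = π(0.581)²/4 = 0.2651 m²; mean velocity V = Q/A = 0.4317/0.2651 = 1.628 m/s.
Reynolds number Re = ρVD/μ = 1190 · 1.628 · 0.581 / 0.00199 = 5.657e+05.
Re > 4000 → turbulent. Relative roughness ε/D = 0.00037/0.581 = 0.000637. Haaland: 1/√f = -1.8 log₁₀[(0.000637/3.7)^1.11 + 6.9/5.657e+05] = -1.8 log₁₀[6.63e-05 + 1.22e-05] = 7.389, so f = 0.01832.
Darcy-Weisbach: ΔP = f(L/D)(ρV²/2) = 0.01832·(43.3/0.581)·(1190·1.628²/2) = 0.01832·74.53·1577 = 2153 Pa.

ΔP ≈ 2150 Pa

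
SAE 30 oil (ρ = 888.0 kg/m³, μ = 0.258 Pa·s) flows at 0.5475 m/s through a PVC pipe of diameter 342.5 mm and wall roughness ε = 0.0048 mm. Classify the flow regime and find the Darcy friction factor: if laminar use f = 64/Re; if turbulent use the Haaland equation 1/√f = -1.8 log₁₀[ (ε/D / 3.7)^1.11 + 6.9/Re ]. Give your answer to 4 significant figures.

f ≈ 0.09916

Re = ρVD/μ = 888·0.5475·0.3425/0.258 = 645.4.
Re < 2300 → laminar, so f = 64/Re = 0.09916 (roughness is irrelevant in laminar flow).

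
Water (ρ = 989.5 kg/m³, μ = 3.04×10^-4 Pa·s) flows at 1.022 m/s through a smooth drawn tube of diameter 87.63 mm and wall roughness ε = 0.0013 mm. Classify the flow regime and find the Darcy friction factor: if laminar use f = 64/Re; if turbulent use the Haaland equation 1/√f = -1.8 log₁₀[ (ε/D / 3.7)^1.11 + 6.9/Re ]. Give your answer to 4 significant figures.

Re = ρVD/μ = 989.5·1.022·0.08763/0.000304 = 2.915e+05.
Re > 4000 → turbulent. ε/D = 1.3e-06/0.08763 = 1.48e-05; Haaland: 1/√f = -1.8 log₁₀[1.02e-06 + 2.37e-05] = 8.293, so f = 0.01454.

f ≈ 0.01454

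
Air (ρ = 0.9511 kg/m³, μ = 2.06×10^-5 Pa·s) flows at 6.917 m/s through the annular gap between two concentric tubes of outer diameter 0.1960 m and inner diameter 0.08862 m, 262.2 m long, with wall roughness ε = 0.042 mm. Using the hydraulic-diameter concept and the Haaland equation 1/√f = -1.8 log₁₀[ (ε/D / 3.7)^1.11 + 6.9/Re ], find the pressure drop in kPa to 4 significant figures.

Hydraulic diameter D_h = 4A/P = D_o - D_i = 0.196 - 0.08862 = 0.1074 m.
Re = ρVD_h/μ = 0.9511·6.917·0.1074/2.06e-05 = 3.429e+04.
ε/D_h = 4.2e-05/0.1074 = 0.000391; Haaland gives 1/√f = -1.8 log₁₀[3.86e-05+0.000201] = 6.516, so f = 0.02355.
ΔP = f(L/D_h)(ρV²/2) = 0.02355·262.2/0.1074·22.75 = 1308 Pa.
ΔP = 1.308 kPa.

ΔP ≈ 1.308 kPa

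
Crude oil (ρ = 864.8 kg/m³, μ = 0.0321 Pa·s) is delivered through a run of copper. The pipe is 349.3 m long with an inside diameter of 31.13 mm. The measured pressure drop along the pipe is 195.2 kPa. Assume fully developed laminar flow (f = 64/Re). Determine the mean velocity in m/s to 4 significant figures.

V ≈ 0.5272 m/s

For laminar flow, f = 64/Re with Re = ρVD/μ, so Darcy-Weisbach reduces to ΔP = 32μLV/D². Solving for V: V = ΔP·D²/(32μL) = 1.952e+05·(0.03113)²/(32·0.0321·349.3) = 0.5272 m/s.
Check: Re = ρVD/μ = 864.8·0.5272·0.03113/0.0321 = 442.2 < 2300, so the laminar assumption holds.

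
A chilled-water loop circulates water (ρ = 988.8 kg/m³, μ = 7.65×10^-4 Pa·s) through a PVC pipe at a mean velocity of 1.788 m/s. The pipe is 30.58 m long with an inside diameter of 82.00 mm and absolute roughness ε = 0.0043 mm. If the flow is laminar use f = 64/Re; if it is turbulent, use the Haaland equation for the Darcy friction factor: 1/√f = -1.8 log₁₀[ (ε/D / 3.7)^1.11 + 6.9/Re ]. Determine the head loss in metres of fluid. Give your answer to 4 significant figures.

Reynolds number Re = ρVD/μ = 988.8 · 1.788 · 0.082 / 0.000765 = 1.895e+05.
Re > 4000 → turbulent. Relative roughness ε/D = 4.3e-06/0.082 = 5.24e-05. Haaland: 1/√f = -1.8 log₁₀[(5.24e-05/3.7)^1.11 + 6.9/1.895e+05] = -1.8 log₁₀[4.15e-06 + 3.64e-05] = 7.905, so f = 0.016.
Darcy-Weisbach: ΔP = f(L/D)(ρV²/2) = 0.016·(30.58/0.082)·(988.8·1.788²/2) = 0.016·372.9·1581 = 9432 Pa.
Head loss h_f = ΔP/(ρg) = 9432/(988.8·9.81) = 0.9723 m.

h_f ≈ 0.9723 m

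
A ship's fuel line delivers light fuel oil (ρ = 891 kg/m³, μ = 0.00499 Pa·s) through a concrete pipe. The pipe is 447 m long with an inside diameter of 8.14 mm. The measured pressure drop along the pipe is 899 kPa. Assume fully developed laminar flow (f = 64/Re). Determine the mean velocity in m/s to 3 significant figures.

For laminar flow, f = 64/Re with Re = ρVD/μ, so Darcy-Weisbach reduces to ΔP = 32μLV/D². Solving for V: V = ΔP·D²/(32μL) = 8.99e+05·(0.00814)²/(32·0.00499·447) = 0.8345 m/s.
Check: Re = ρVD/μ = 891·0.8345·0.00814/0.00499 = 1213 < 2300, so the laminar assumption holds.

V ≈ 0.835 m/s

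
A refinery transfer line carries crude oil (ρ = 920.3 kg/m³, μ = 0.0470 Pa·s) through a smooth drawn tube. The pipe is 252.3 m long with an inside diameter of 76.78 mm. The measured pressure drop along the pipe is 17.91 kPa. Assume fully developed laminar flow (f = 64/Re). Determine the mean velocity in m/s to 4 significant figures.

V ≈ 0.2782 m/s

For laminar flow, f = 64/Re with Re = ρVD/μ, so Darcy-Weisbach reduces to ΔP = 32μLV/D². Solving for V: V = ΔP·D²/(32μL) = 1.791e+04·(0.07678)²/(32·0.047·252.3) = 0.2782 m/s.
Check: Re = ρVD/μ = 920.3·0.2782·0.07678/0.047 = 418.3 < 2300, so the laminar assumption holds.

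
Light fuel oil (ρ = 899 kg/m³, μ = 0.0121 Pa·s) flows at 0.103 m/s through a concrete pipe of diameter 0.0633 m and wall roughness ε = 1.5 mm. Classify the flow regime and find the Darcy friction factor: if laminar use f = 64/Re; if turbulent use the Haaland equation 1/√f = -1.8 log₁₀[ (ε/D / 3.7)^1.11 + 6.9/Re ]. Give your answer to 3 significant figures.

Re = ρVD/μ = 899·0.103·0.0633/0.0121 = 484.4.
Re < 2300 → laminar, so f = 64/Re = 0.1321 (roughness is irrelevant in laminar flow).

f ≈ 0.132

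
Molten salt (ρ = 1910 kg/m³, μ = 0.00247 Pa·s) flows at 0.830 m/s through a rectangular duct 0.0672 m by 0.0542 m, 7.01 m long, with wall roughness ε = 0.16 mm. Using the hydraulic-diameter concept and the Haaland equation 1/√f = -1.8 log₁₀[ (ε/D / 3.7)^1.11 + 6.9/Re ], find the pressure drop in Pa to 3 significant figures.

ΔP ≈ 2180 Pa

Hydraulic diameter D_h = 4A/P = 4·(0.0672·0.0542)/(2·(0.0672+0.0542)) = 0.01457/0.2428 = 0.06 m.
Re = ρVD_h/μ = 1910·0.83·0.06/0.00247 = 3.851e+04.
ε/D_h = 0.00016/0.06 = 0.00267; Haaland gives 1/√f = -1.8 log₁₀[0.000325+0.000179] = 5.935, so f = 0.02839.
ΔP = f(L/D_h)(ρV²/2) = 0.02839·7.01/0.06·657.9 = 2182 Pa.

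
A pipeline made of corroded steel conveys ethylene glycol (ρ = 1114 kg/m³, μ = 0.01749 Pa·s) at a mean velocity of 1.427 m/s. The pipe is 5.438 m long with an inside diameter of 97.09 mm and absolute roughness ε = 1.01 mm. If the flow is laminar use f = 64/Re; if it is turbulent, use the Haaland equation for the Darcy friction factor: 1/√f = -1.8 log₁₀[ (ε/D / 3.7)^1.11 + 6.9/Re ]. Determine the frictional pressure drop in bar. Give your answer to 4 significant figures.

Reynolds number Re = ρVD/μ = 1114 · 1.427 · 0.09709 / 0.0175 = 8825.
Re > 4000 → turbulent. Relative roughness ε/D = 0.00101/0.09709 = 0.0104. Haaland: 1/√f = -1.8 log₁₀[(0.0104/3.7)^1.11 + 6.9/8825] = -1.8 log₁₀[0.00147 + 0.000782] = 4.764, so f = 0.04406.
Darcy-Weisbach: ΔP = f(L/D)(ρV²/2) = 0.04406·(5.438/0.09709)·(1114·1.427²/2) = 0.04406·56.01·1134 = 2799 Pa.
ΔP = 2799 Pa = 0.02799 bar.

ΔP ≈ 0.02799 bar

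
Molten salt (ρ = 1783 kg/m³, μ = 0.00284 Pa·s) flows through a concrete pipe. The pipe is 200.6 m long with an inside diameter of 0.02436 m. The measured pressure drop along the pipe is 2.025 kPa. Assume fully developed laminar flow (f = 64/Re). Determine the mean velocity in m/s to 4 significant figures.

V ≈ 0.06591 m/s

For laminar flow, f = 64/Re with Re = ρVD/μ, so Darcy-Weisbach reduces to ΔP = 32μLV/D². Solving for V: V = ΔP·D²/(32μL) = 2025·(0.02436)²/(32·0.00284·200.6) = 0.06591 m/s.
Check: Re = ρVD/μ = 1783·0.06591·0.02436/0.00284 = 1008 < 2300, so the laminar assumption holds.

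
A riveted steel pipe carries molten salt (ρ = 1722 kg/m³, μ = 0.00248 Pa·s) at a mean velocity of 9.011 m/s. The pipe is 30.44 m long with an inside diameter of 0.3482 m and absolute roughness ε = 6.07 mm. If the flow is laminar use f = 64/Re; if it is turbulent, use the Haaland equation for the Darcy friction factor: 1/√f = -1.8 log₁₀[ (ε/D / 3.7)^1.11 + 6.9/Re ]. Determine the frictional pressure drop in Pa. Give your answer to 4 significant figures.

Reynolds number Re = ρVD/μ = 1722 · 9.011 · 0.3482 / 0.00248 = 2.179e+06.
Re > 4000 → turbulent. Relative roughness ε/D = 0.00607/0.3482 = 0.0174. Haaland: 1/√f = -1.8 log₁₀[(0.0174/3.7)^1.11 + 6.9/2.179e+06] = -1.8 log₁₀[0.00261 + 3.17e-06] = 4.648, so f = 0.04629.
Darcy-Weisbach: ΔP = f(L/D)(ρV²/2) = 0.04629·(30.44/0.3482)·(1722·9.011²/2) = 0.04629·87.42·6.991e+04 = 2.829e+05 Pa.

ΔP ≈ 282900 Pa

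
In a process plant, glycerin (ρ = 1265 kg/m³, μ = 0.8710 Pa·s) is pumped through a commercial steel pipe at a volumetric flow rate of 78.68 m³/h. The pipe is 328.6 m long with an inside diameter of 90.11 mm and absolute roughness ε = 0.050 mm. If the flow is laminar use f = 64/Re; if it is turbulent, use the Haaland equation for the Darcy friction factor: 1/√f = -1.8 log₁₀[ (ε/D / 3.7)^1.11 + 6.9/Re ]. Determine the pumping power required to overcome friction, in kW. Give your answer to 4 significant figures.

P ≈ 84.48 kW

Q = 78.68 m³/h = 78.68/3600 = 0.02186 m³/s.
Cross-sectional area A = πD²/4 = π(0.09011)²/4 = 0.006377 m²; mean velocity V = Q/A = 0.02186/0.006377 = 3.427 m/s.
Reynolds number Re = ρVD/μ = 1265 · 3.427 · 0.09011 / 0.871 = 448.5.
Re < 2300 → laminar flow, so f = 64/Re = 64/448.5 = 0.1427 (the turbulent correlation is not needed).
Darcy-Weisbach: ΔP = f(L/D)(ρV²/2) = 0.1427·(328.6/0.09011)·(1265·3.427²/2) = 0.1427·3647·7429 = 3.866e+06 Pa.
Pumping power P = QΔP = 0.02186·3.866e+06 = 84485 W = 84.48 kW.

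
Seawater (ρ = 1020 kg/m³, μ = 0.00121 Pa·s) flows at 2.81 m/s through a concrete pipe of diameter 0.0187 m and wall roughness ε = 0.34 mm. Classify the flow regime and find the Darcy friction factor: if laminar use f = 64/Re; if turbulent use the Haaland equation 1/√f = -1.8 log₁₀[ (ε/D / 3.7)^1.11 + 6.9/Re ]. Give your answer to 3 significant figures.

Re = ρVD/μ = 1020·2.81·0.0187/0.00121 = 4.43e+04.
Re > 4000 → turbulent. ε/D = 0.00034/0.0187 = 0.0182; Haaland: 1/√f = -1.8 log₁₀[0.00274 + 0.000156] = 4.569, so f = 0.0479.

f ≈ 0.0479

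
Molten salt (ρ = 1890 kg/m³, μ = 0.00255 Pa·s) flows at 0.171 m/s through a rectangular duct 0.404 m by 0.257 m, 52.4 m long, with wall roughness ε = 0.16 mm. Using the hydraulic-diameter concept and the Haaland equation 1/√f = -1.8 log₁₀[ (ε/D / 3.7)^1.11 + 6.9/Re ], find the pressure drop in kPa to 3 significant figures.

ΔP ≈ 0.107 kPa

Hydraulic diameter D_h = 4A/P = 4·(0.404·0.257)/(2·(0.404+0.257)) = 0.4153/1.322 = 0.3142 m.
Re = ρVD_h/μ = 1890·0.171·0.3142/0.00255 = 3.982e+04.
ε/D_h = 0.00016/0.3142 = 0.000509; Haaland gives 1/√f = -1.8 log₁₀[5.18e-05+0.000173] = 6.566, so f = 0.0232.
ΔP = f(L/D_h)(ρV²/2) = 0.0232·52.4/0.3142·27.63 = 106.9 Pa.
ΔP = 0.107 kPa.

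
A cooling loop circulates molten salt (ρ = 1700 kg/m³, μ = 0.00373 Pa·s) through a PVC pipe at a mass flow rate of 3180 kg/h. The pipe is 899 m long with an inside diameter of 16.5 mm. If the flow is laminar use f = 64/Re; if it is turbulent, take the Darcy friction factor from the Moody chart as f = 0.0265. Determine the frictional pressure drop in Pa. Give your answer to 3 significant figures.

ṁ = 3180 kg/h = 3180/3600 = 0.8833 kg/s.
A = πD²/4 = π(0.0165)²/4 = 0.0002138 m²; mean velocity V = ṁ/(ρA) = 0.8833/(1700 · 0.0002138) = 2.43 m/s.
Reynolds number Re = ρVD/μ = 1700 · 2.43 · 0.0165 / 0.00373 = 1.827e+04.
Re > 4000 → turbulent; use the Moody-chart value f = 0.0265.
Darcy-Weisbach: ΔP = f(L/D)(ρV²/2) = 0.0265·(899/0.0165)·(1700·2.43²/2) = 0.0265·5.448e+04·5019 = 7.247e+06 Pa.

ΔP ≈ 7.25×10^6 Pa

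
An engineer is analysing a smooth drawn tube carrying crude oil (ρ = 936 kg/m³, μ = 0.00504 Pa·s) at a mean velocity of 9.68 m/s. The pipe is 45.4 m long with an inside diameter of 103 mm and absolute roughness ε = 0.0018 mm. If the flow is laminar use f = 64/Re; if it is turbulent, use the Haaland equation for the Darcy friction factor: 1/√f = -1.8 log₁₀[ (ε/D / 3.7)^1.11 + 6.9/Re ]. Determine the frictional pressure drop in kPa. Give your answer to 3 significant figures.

Reynolds number Re = ρVD/μ = 936 · 9.68 · 0.103 / 0.00504 = 1.852e+05.
Re > 4000 → turbulent. Relative roughness ε/D = 1.8e-06/0.103 = 1.75e-05. Haaland: 1/√f = -1.8 log₁₀[(1.75e-05/3.7)^1.11 + 6.9/1.852e+05] = -1.8 log₁₀[1.23e-06 + 3.73e-05] = 7.946, so f = 0.01584.
Darcy-Weisbach: ΔP = f(L/D)(ρV²/2) = 0.01584·(45.4/0.103)·(936·9.68²/2) = 0.01584·440.8·4.385e+04 = 3.061e+05 Pa.
ΔP = 3.061e+05 Pa = 306 kPa.

ΔP ≈ 306 kPa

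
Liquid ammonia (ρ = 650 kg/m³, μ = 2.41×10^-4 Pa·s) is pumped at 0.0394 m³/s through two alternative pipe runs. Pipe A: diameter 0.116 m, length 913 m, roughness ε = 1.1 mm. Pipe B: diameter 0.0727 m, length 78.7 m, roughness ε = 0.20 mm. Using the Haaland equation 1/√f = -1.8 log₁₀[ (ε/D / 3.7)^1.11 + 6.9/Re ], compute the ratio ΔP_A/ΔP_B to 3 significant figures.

Pipe A: V = Q/A = 0.0394/0.01057 = 3.728 m/s; Re = 1.166e+06; ε/D = 0.00948; Haaland → f = 0.03736; ΔP_A = f(L/D)(ρV²/2) = 1.328e+06 Pa.
Pipe B: V = Q/A = 0.0394/0.004151 = 9.492 m/s; Re = 1.861e+06; ε/D = 0.00275; Haaland → f = 0.02566; ΔP_B = f(L/D)(ρV²/2) = 8.133e+05 Pa.
ΔP_A/ΔP_B = 1.328e+06/8.133e+05 = 1.63.

ΔP_A/ΔP_B ≈ 1.63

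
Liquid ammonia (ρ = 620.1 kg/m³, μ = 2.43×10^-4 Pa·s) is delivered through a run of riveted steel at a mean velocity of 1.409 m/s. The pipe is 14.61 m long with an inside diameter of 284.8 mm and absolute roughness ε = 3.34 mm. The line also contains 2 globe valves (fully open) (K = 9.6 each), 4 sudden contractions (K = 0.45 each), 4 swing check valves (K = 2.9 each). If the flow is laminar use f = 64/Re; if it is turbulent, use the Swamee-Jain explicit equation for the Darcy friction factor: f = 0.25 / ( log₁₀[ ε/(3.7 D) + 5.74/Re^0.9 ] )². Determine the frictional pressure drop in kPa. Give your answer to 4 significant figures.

ΔP ≈ 21.33 kPa

Reynolds number Re = ρVD/μ = 620.1 · 1.409 · 0.2848 / 0.000243 = 1.024e+06.
Re > 4000 → turbulent. Relative roughness ε/D = 0.00334/0.2848 = 0.0117. Swamee-Jain: f = 0.25/(log₁₀[0.0117/3.7 + 5.74/1.024e+06^0.9])² = 0.25/(log₁₀[0.00317 + 2.24e-05])² = 0.25/(-2.496)² = 0.04013.
Total minor-loss coefficient ΣK = 2·9.6 + 4·0.45 + 4·2.9 = 32.6.
ΔP = [f·L/D + ΣK]·(ρV²/2) = [0.04013·14.61/0.2848 + 32.6]·(620.1·1.409²/2) = [2.059 + 32.6]·615.5 = 2.133e+04 Pa.
ΔP = 2.133e+04 Pa = 21.33 kPa.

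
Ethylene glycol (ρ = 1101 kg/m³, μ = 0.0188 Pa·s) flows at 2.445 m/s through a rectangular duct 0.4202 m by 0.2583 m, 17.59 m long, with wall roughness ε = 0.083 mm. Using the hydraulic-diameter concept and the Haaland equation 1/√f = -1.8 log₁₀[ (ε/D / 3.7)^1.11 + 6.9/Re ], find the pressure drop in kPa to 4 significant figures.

ΔP ≈ 3.957 kPa

Hydraulic diameter D_h = 4A/P = 4·(0.4202·0.2583)/(2·(0.4202+0.2583)) = 0.4342/1.357 = 0.3199 m.
Re = ρVD_h/μ = 1101·2.445·0.3199/0.0188 = 4.581e+04.
ε/D_h = 8.3e-05/0.3199 = 0.000259; Haaland gives 1/√f = -1.8 log₁₀[2.45e-05+0.000151] = 6.762, so f = 0.02187.
ΔP = f(L/D_h)(ρV²/2) = 0.02187·17.59/0.3199·3291 = 3957 Pa.
ΔP = 3.957 kPa.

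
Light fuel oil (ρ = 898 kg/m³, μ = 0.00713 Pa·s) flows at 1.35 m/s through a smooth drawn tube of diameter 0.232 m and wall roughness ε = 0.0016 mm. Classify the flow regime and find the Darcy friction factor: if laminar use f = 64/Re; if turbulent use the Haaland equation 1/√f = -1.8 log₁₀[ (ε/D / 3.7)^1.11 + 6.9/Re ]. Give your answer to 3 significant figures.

f ≈ 0.0219

Re = ρVD/μ = 898·1.35·0.232/0.00713 = 3.945e+04.
Re > 4000 → turbulent. ε/D = 1.6e-06/0.232 = 6.9e-06; Haaland: 1/√f = -1.8 log₁₀[4.37e-07 + 0.000175] = 6.761, so f = 0.02188.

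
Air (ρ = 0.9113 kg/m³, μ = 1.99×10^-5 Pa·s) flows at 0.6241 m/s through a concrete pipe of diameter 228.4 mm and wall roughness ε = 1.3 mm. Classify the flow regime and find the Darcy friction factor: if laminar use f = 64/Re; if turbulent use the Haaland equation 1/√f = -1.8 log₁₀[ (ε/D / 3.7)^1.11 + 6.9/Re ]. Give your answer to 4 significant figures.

f ≈ 0.04105

Re = ρVD/μ = 0.9113·0.6241·0.2284/1.99e-05 = 6528.
Re > 4000 → turbulent. ε/D = 0.0013/0.2284 = 0.00569; Haaland: 1/√f = -1.8 log₁₀[0.000754 + 0.00106] = 4.936, so f = 0.04105.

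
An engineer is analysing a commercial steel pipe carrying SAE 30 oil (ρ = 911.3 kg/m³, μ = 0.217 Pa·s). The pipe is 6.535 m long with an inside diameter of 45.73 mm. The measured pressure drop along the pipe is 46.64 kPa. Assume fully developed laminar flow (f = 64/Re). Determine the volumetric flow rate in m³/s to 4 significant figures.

Q ≈ 0.003530 m³/s

For laminar flow, f = 64/Re with Re = ρVD/μ, so Darcy-Weisbach reduces to ΔP = 32μLV/D². Solving for V: V = ΔP·D²/(32μL) = 4.664e+04·(0.04573)²/(32·0.217·6.535) = 2.149 m/s.
Check: Re = ρVD/μ = 911.3·2.149·0.04573/0.217 = 412.8 < 2300, so the laminar assumption holds.
Q = V·A = 2.149·(π/4·0.04573²) = 0.00353 m³/s = 0.003530 m³/s.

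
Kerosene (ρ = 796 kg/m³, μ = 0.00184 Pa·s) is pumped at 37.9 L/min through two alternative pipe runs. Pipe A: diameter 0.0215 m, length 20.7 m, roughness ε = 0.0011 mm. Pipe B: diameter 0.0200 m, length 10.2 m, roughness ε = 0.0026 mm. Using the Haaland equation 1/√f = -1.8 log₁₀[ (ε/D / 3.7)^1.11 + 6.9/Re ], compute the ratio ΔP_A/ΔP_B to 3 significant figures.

ΔP_A/ΔP_B ≈ 1.43

Pipe A: V = Q/A = 0.0006317/0.0003631 = 1.74 m/s; Re = 1.618e+04; ε/D = 5.12e-05; Haaland → f = 0.02724; ΔP_A = f(L/D)(ρV²/2) = 3.16e+04 Pa.
Pipe B: V = Q/A = 0.0006317/0.0003142 = 2.011 m/s; Re = 1.74e+04; ε/D = 0.00013; Haaland → f = 0.02687; ΔP_B = f(L/D)(ρV²/2) = 2.205e+04 Pa.
ΔP_A/ΔP_B = 3.16e+04/2.205e+04 = 1.43.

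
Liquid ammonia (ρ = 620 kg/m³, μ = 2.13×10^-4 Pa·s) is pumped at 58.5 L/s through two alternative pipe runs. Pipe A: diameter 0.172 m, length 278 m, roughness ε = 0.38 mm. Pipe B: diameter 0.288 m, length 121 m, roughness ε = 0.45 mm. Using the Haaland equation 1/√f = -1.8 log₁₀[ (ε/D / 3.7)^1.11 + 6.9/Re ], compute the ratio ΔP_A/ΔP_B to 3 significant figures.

Pipe A: V = Q/A = 0.0585/0.02324 = 2.518 m/s; Re = 1.261e+06; ε/D = 0.00221; Haaland → f = 0.02422; ΔP_A = f(L/D)(ρV²/2) = 7.693e+04 Pa.
Pipe B: V = Q/A = 0.0585/0.06514 = 0.898 m/s; Re = 7.528e+05; ε/D = 0.00156; Haaland → f = 0.02226; ΔP_B = f(L/D)(ρV²/2) = 2338 Pa.
ΔP_A/ΔP_B = 7.693e+04/2338 = 32.9.

ΔP_A/ΔP_B ≈ 32.9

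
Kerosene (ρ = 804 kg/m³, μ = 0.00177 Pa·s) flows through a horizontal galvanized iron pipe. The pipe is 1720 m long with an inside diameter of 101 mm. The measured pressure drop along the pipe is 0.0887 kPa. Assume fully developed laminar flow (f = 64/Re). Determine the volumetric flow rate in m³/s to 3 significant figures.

Q ≈ 7.44×10^-5 m³/s

For laminar flow, f = 64/Re with Re = ρVD/μ, so Darcy-Weisbach reduces to ΔP = 32μLV/D². Solving for V: V = ΔP·D²/(32μL) = 88.7·(0.101)²/(32·0.00177·1720) = 0.009288 m/s.
Check: Re = ρVD/μ = 804·0.009288·0.101/0.00177 = 426.1 < 2300, so the laminar assumption holds.
Q = V·A = 0.009288·(π/4·0.101²) = 7.441e-05 m³/s = 7.44×10^-5 m³/s.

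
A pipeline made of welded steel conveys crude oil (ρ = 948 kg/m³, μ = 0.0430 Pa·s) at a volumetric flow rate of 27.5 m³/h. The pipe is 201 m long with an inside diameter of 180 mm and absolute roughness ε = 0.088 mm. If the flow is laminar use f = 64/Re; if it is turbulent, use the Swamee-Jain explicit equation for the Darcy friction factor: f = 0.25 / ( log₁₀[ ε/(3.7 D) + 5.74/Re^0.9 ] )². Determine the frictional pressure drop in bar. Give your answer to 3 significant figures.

Q = 27.5 m³/h = 27.5/3600 = 0.007639 m³/s.
Cross-sectional area A = πD²/4 = π(0.18)²/4 = 0.02545 m²; mean velocity V = Q/A = 0.007639/0.02545 = 0.3002 m/s.
Reynolds number Re = ρVD/μ = 948 · 0.3002 · 0.18 / 0.043 = 1191.
Re < 2300 → laminar flow, so f = 64/Re = 64/1191 = 0.05372 (the turbulent correlation is not needed).
Darcy-Weisbach: ΔP = f(L/D)(ρV²/2) = 0.05372·(201/0.18)·(948·0.3002²/2) = 0.05372·1117·42.71 = 2563 Pa.
ΔP = 2563 Pa = 0.0256 bar.

ΔP ≈ 0.0256 bar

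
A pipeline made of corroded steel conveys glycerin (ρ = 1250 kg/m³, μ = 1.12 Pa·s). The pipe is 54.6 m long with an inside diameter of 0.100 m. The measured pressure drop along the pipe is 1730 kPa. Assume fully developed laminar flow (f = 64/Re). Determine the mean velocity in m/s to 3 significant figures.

For laminar flow, f = 64/Re with Re = ρVD/μ, so Darcy-Weisbach reduces to ΔP = 32μLV/D². Solving for V: V = ΔP·D²/(32μL) = 1.73e+06·(0.1)²/(32·1.12·54.6) = 8.841 m/s.
Check: Re = ρVD/μ = 1250·8.841·0.1/1.12 = 986.7 < 2300, so the laminar assumption holds.

V ≈ 8.84 m/s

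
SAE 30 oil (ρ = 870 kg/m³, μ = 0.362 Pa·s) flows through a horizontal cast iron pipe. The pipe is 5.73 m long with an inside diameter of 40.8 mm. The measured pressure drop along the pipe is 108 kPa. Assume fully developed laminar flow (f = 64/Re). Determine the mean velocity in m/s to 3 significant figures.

V ≈ 2.71 m/s

For laminar flow, f = 64/Re with Re = ρVD/μ, so Darcy-Weisbach reduces to ΔP = 32μLV/D². Solving for V: V = ΔP·D²/(32μL) = 1.08e+05·(0.0408)²/(32·0.362·5.73) = 2.709 m/s.
Check: Re = ρVD/μ = 870·2.709·0.0408/0.362 = 265.6 < 2300, so the laminar assumption holds.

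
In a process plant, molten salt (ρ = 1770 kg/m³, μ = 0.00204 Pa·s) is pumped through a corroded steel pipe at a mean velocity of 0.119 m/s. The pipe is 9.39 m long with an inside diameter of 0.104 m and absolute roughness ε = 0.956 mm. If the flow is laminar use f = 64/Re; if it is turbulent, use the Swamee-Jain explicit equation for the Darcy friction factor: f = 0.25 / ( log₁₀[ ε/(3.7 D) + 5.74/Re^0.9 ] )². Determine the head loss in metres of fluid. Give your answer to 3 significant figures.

Reynolds number Re = ρVD/μ = 1770 · 0.119 · 0.104 / 0.00204 = 1.074e+04.
Re > 4000 → turbulent. Relative roughness ε/D = 0.000956/0.104 = 0.00919. Swamee-Jain: f = 0.25/(log₁₀[0.00919/3.7 + 5.74/1.074e+04^0.9])² = 0.25/(log₁₀[0.00248 + 0.00135])² = 0.25/(-2.416)² = 0.04283.
Darcy-Weisbach: ΔP = f(L/D)(ρV²/2) = 0.04283·(9.39/0.104)·(1770·0.119²/2) = 0.04283·90.29·12.53 = 48.46 Pa.
Head loss h_f = ΔP/(ρg) = 48.46/(1770·9.81) = 0.00279 m.

h_f ≈ 0.00279 m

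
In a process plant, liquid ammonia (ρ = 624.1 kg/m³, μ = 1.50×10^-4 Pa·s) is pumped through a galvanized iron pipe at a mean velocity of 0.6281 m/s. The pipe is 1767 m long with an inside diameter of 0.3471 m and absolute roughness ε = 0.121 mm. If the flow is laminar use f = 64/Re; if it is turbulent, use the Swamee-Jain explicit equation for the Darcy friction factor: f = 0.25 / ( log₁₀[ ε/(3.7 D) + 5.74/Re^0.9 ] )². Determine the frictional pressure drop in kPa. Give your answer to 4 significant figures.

Reynolds number Re = ρVD/μ = 624.1 · 0.6281 · 0.3471 / 0.00015 = 9.071e+05.
Re > 4000 → turbulent. Relative roughness ε/D = 0.000121/0.3471 = 0.000349. Swamee-Jain: f = 0.25/(log₁₀[0.000349/3.7 + 5.74/9.071e+05^0.9])² = 0.25/(log₁₀[9.42e-05 + 2.49e-05])² = 0.25/(-3.924)² = 0.01624.
Darcy-Weisbach: ΔP = f(L/D)(ρV²/2) = 0.01624·(1767/0.3471)·(624.1·0.6281²/2) = 0.01624·5091·123.1 = 1.018e+04 Pa.
ΔP = 1.018e+04 Pa = 10.18 kPa.

ΔP ≈ 10.18 kPa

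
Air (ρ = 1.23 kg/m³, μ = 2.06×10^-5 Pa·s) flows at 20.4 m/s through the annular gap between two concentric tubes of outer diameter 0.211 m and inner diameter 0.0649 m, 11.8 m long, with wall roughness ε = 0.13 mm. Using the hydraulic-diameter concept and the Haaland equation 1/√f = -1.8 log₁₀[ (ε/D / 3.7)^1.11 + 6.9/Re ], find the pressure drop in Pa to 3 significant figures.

Hydraulic diameter D_h = 4A/P = D_o - D_i = 0.211 - 0.0649 = 0.1461 m.
Re = ρVD_h/μ = 1.23·20.4·0.1461/2.06e-05 = 1.78e+05.
ε/D_h = 0.00013/0.1461 = 0.00089; Haaland gives 1/√f = -1.8 log₁₀[9.62e-05+3.88e-05] = 6.966, so f = 0.02061.
ΔP = f(L/D_h)(ρV²/2) = 0.02061·11.8/0.1461·255.9 = 426 Pa.

ΔP ≈ 426 Pa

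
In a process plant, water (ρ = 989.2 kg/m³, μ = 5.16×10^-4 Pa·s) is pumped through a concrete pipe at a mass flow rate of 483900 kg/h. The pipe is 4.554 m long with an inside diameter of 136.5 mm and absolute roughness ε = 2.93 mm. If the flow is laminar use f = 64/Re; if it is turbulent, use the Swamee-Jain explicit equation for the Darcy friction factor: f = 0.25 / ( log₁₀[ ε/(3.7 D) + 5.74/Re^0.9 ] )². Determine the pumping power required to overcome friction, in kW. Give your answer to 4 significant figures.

P ≈ 9.670 kW

ṁ = 483900 kg/h = 483900/3600 = 134.4 kg/s.
A = πD²/4 = π(0.1365)²/4 = 0.01463 m²; mean velocity V = ṁ/(ρA) = 134.4/(989.2 · 0.01463) = 9.286 m/s.
Reynolds number Re = ρVD/μ = 989.2 · 9.286 · 0.1365 / 0.000516 = 2.43e+06.
Re > 4000 → turbulent. Relative roughness ε/D = 0.00293/0.1365 = 0.0215. Swamee-Jain: f = 0.25/(log₁₀[0.0215/3.7 + 5.74/2.43e+06^0.9])² = 0.25/(log₁₀[0.0058 + 1.03e-05])² = 0.25/(-2.236)² = 0.05002.
Darcy-Weisbach: ΔP = f(L/D)(ρV²/2) = 0.05002·(4.554/0.1365)·(989.2·9.286²/2) = 0.05002·33.36·4.265e+04 = 7.116e+04 Pa.
Q = ṁ/ρ = 134.4/989.2 = 0.1359 m³/s.
Pumping power P = QΔP = 0.1359·7.116e+04 = 9670.0 W = 9.670 kW.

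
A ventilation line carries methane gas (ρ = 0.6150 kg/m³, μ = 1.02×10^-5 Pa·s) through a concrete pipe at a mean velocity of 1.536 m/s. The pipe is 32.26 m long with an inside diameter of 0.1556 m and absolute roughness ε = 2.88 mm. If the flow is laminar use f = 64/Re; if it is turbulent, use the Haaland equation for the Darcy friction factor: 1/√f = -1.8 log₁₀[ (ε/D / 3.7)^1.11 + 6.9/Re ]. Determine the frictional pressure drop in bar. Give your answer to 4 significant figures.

Reynolds number Re = ρVD/μ = 0.615 · 1.536 · 0.1556 / 1.02e-05 = 1.441e+04.
Re > 4000 → turbulent. Relative roughness ε/D = 0.00288/0.1556 = 0.0185. Haaland: 1/√f = -1.8 log₁₀[(0.0185/3.7)^1.11 + 6.9/1.441e+04] = -1.8 log₁₀[0.00279 + 0.000479] = 4.473, so f = 0.04997.
Darcy-Weisbach: ΔP = f(L/D)(ρV²/2) = 0.04997·(32.26/0.1556)·(0.615·1.536²/2) = 0.04997·207.3·0.7255 = 7.517 Pa.
ΔP = 7.517 Pa = 7.517×10^-5 bar.

ΔP ≈ 7.517×10^-5 bar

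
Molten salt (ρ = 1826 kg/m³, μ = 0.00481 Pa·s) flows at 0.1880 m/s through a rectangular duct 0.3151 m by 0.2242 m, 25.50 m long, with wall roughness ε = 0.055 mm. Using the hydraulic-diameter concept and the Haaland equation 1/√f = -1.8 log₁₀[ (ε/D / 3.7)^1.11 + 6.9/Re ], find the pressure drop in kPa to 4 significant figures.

Hydraulic diameter D_h = 4A/P = 4·(0.3151·0.2242)/(2·(0.3151+0.2242)) = 0.2826/1.079 = 0.262 m.
Re = ρVD_h/μ = 1826·0.188·0.262/0.00481 = 1.87e+04.
ε/D_h = 5.5e-05/0.262 = 0.00021; Haaland gives 1/√f = -1.8 log₁₀[1.94e-05+0.000369] = 6.139, so f = 0.02653.
ΔP = f(L/D_h)(ρV²/2) = 0.02653·25.5/0.262·32.27 = 83.33 Pa.
ΔP = 0.08333 kPa.

ΔP ≈ 0.08333 kPa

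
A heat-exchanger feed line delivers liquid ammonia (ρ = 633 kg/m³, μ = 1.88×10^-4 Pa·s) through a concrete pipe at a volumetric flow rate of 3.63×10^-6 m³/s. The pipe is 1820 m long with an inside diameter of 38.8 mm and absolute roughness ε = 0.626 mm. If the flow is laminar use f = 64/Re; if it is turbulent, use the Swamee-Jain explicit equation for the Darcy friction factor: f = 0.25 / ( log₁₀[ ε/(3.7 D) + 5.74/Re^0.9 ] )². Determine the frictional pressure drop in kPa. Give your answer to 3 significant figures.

Cross-sectional area A = πD²/4 = π(0.0388)²/4 = 0.001182 m²; mean velocity V = Q/A = 3.63e-06/0.001182 = 0.00307 m/s.
Reynolds number Re = ρVD/μ = 633 · 0.00307 · 0.0388 / 0.000188 = 401.1.
Re < 2300 → laminar flow, so f = 64/Re = 64/401.1 = 0.1596 (the turbulent correlation is not needed).
Darcy-Weisbach: ΔP = f(L/D)(ρV²/2) = 0.1596·(1820/0.0388)·(633·0.00307²/2) = 0.1596·4.691e+04·0.002983 = 22.33 Pa.
ΔP = 22.33 Pa = 0.0223 kPa.

ΔP ≈ 0.0223 kPa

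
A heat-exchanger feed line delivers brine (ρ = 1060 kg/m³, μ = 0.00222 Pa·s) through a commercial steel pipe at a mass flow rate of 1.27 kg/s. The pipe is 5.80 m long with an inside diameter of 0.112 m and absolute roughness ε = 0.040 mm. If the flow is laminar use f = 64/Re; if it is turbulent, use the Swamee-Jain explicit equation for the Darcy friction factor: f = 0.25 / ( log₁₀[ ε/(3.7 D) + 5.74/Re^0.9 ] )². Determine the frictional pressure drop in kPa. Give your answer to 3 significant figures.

ΔP ≈ 0.0144 kPa

A = πD²/4 = π(0.112)²/4 = 0.009852 m²; mean velocity V = ṁ/(ρA) = 1.27/(1060 · 0.009852) = 0.1216 m/s.
Reynolds number Re = ρVD/μ = 1060 · 0.1216 · 0.112 / 0.00222 = 6503.
Re > 4000 → turbulent. Relative roughness ε/D = 4e-05/0.112 = 0.000357. Swamee-Jain: f = 0.25/(log₁₀[0.000357/3.7 + 5.74/6503^0.9])² = 0.25/(log₁₀[9.65e-05 + 0.00212])² = 0.25/(-2.654)² = 0.0355.
Darcy-Weisbach: ΔP = f(L/D)(ρV²/2) = 0.0355·(5.8/0.112)·(1060·0.1216²/2) = 0.0355·51.79·7.838 = 14.41 Pa.
ΔP = 14.41 Pa = 0.0144 kPa.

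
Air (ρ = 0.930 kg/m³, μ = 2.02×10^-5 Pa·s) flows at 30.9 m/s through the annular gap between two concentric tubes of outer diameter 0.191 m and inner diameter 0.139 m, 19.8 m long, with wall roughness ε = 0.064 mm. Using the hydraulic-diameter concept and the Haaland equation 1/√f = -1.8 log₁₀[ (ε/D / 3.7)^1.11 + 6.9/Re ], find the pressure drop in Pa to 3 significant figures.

Hydraulic diameter D_h = 4A/P = D_o - D_i = 0.191 - 0.139 = 0.052 m.
Re = ρVD_h/μ = 0.93·30.9·0.052/2.02e-05 = 7.398e+04.
ε/D_h = 6.4e-05/0.052 = 0.00123; Haaland gives 1/√f = -1.8 log₁₀[0.000138+9.33e-05] = 6.545, so f = 0.02334.
ΔP = f(L/D_h)(ρV²/2) = 0.02334·19.8/0.052·444 = 3946 Pa.

ΔP ≈ 3950 Pa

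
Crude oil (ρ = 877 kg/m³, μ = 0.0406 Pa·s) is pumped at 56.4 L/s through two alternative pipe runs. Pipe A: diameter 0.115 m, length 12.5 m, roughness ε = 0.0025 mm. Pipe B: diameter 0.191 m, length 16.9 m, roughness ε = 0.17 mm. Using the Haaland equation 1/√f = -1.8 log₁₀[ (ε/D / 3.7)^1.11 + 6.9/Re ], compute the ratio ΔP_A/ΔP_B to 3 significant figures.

Pipe A: V = Q/A = 0.0564/0.01039 = 5.43 m/s; Re = 1.349e+04; ε/D = 2.17e-05; Haaland → f = 0.02852; ΔP_A = f(L/D)(ρV²/2) = 4.008e+04 Pa.
Pipe B: V = Q/A = 0.0564/0.02865 = 1.968 m/s; Re = 8121; ε/D = 0.00089; Haaland → f = 0.03375; ΔP_B = f(L/D)(ρV²/2) = 5073 Pa.
ΔP_A/ΔP_B = 4.008e+04/5073 = 7.90.

ΔP_A/ΔP_B ≈ 7.90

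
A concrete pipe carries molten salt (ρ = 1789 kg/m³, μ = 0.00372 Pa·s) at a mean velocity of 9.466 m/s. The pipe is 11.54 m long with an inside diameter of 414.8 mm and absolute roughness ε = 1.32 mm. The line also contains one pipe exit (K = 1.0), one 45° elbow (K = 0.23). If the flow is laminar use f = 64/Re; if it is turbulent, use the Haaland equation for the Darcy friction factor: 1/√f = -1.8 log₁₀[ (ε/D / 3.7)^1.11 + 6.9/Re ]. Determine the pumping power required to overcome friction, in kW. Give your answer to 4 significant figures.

Reynolds number Re = ρVD/μ = 1789 · 9.466 · 0.4148 / 0.00372 = 1.888e+06.
Re > 4000 → turbulent. Relative roughness ε/D = 0.00132/0.4148 = 0.00318. Haaland: 1/√f = -1.8 log₁₀[(0.00318/3.7)^1.11 + 6.9/1.888e+06] = -1.8 log₁₀[0.000396 + 3.65e-06] = 6.118, so f = 0.02672.
Total minor-loss coefficient ΣK = 1·1 + 1·0.23 = 1.23.
ΔP = [f·L/D + ΣK]·(ρV²/2) = [0.02672·11.54/0.4148 + 1.23]·(1789·9.466²/2) = [0.7434 + 1.23]·8.015e+04 = 1.582e+05 Pa.
Q = V·A = 9.466·0.1351 = 1.279 m³/s.
Pumping power P = QΔP = 1.279·1.582e+05 = 202330 W = 202.3 kW.

P ≈ 202.3 kW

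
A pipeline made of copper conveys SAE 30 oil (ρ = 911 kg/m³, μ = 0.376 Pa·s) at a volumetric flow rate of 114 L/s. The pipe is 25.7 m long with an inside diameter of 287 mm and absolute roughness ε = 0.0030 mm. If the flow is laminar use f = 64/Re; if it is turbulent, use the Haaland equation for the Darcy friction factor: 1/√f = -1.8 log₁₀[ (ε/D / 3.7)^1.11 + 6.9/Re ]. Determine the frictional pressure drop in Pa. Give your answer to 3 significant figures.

Q = 114 L/s = 114/1000 = 0.114 m³/s.
Cross-sectional area A = πD²/4 = π(0.287)²/4 = 0.06469 m²; mean velocity V = Q/A = 0.114/0.06469 = 1.762 m/s.
Reynolds number Re = ρVD/μ = 911 · 1.762 · 0.287 / 0.376 = 1225.
Re < 2300 → laminar flow, so f = 64/Re = 64/1225 = 0.05223 (the turbulent correlation is not needed).
Darcy-Weisbach: ΔP = f(L/D)(ρV²/2) = 0.05223·(25.7/0.287)·(911·1.762²/2) = 0.05223·89.55·1414 = 6615 Pa.

ΔP ≈ 6620 Pa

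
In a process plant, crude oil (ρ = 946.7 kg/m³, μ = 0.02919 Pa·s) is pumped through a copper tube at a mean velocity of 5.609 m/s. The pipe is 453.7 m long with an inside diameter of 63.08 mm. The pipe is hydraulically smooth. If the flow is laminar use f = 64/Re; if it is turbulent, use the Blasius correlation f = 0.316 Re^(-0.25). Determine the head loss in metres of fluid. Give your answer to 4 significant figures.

h_f ≈ 352.1 m

Reynolds number Re = ρVD/μ = 946.7 · 5.609 · 0.06308 / 0.0292 = 1.148e+04.
Re > 4000 → turbulent. Smooth-pipe (Blasius): f = 0.316 Re^(-0.25) = 0.316/(1.148e+04)^0.25 = 0.03053.
Darcy-Weisbach: ΔP = f(L/D)(ρV²/2) = 0.03053·(453.7/0.06308)·(946.7·5.609²/2) = 0.03053·7192·1.489e+04 = 3.27e+06 Pa.
Head loss h_f = ΔP/(ρg) = 3.27e+06/(946.7·9.81) = 352.1 m.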